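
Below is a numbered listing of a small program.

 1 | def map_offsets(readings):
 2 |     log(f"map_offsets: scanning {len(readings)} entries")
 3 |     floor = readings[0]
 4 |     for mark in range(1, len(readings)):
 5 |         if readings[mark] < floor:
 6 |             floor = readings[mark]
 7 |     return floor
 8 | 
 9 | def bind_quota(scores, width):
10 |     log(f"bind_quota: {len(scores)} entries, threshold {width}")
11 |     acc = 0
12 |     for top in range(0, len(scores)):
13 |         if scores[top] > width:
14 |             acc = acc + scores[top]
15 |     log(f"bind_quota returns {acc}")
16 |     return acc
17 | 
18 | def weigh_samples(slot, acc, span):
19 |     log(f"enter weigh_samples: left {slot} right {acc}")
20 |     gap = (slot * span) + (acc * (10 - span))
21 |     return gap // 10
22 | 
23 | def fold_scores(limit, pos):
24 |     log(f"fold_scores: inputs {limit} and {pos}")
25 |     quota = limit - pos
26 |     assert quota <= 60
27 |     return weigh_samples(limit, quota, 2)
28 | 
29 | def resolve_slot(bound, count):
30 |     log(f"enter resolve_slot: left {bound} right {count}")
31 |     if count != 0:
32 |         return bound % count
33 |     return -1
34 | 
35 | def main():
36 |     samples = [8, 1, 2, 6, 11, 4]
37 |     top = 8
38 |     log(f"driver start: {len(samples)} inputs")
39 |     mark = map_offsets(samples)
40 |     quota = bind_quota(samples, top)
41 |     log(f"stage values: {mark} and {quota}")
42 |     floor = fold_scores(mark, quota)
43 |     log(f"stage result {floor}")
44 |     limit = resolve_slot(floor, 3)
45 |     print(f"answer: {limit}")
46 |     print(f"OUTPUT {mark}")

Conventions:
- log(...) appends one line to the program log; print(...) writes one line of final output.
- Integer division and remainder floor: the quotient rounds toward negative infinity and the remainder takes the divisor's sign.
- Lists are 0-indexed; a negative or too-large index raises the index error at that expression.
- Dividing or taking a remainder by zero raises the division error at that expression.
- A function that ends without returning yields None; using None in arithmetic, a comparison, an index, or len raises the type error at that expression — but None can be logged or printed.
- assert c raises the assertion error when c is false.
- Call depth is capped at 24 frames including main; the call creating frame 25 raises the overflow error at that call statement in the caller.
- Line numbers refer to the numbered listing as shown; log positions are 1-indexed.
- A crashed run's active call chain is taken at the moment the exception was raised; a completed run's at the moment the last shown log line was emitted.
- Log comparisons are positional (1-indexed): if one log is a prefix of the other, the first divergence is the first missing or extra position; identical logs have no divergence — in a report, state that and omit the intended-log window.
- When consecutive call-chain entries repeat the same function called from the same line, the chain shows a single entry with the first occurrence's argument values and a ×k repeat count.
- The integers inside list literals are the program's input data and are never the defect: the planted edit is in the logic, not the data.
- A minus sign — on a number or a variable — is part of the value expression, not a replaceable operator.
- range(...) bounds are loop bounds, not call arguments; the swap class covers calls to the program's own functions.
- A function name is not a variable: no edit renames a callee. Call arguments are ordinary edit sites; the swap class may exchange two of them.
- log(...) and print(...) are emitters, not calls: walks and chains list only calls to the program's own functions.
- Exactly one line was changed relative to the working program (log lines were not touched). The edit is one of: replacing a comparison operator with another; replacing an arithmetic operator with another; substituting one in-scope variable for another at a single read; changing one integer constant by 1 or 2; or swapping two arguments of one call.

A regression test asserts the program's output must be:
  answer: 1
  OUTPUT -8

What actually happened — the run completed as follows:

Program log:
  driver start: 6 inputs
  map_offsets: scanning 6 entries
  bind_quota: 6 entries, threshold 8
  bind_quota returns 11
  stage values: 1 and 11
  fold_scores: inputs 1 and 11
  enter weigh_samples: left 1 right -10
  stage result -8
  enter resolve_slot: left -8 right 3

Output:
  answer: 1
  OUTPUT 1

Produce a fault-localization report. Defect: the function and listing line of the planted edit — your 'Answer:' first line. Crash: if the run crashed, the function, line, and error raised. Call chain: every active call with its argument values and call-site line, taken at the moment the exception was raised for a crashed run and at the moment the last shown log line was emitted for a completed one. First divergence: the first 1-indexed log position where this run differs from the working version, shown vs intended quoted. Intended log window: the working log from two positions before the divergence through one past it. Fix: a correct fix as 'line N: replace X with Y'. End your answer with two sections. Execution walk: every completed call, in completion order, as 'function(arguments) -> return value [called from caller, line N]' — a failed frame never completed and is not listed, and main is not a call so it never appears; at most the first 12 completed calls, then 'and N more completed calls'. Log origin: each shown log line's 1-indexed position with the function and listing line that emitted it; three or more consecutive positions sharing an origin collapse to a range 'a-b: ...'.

Answer: the defect is in main at line 46.
Core observation: Nothing in the log betrays the bug — only the output does.
Call chain: main -> resolve_slot(-8, 3) (called at line 44).
First divergence: none; the two logs match at every position.
Execution walk:
  map_offsets([8, 1, 2, 6, 11, 4]) -> 1  [called from main, line 39]
  bind_quota([8, 1, 2, 6, 11, 4], 8) -> 11  [called from main, line 40]
  weigh_samples(1, -10, 2) -> -8  [called from fold_scores, line 27]
  fold_scores(1, 11) -> -8  [called from main, line 42]
  resolve_slot(-8, 3) -> 1  [called from main, line 44]
Log origin:
  1: emitted by main (line 38)
  2: emitted by map_offsets (line 2)
  3: emitted by bind_quota (line 10)
  4: emitted by bind_quota (line 15)
  5: emitted by main (line 41)
  6: emitted by fold_scores (line 24)
  7: emitted by weigh_samples (line 19)
  8: emitted by main (line 43)
  9: emitted by resolve_slot (line 30)
A correct fix: line 46: replace `mark` with `floor`.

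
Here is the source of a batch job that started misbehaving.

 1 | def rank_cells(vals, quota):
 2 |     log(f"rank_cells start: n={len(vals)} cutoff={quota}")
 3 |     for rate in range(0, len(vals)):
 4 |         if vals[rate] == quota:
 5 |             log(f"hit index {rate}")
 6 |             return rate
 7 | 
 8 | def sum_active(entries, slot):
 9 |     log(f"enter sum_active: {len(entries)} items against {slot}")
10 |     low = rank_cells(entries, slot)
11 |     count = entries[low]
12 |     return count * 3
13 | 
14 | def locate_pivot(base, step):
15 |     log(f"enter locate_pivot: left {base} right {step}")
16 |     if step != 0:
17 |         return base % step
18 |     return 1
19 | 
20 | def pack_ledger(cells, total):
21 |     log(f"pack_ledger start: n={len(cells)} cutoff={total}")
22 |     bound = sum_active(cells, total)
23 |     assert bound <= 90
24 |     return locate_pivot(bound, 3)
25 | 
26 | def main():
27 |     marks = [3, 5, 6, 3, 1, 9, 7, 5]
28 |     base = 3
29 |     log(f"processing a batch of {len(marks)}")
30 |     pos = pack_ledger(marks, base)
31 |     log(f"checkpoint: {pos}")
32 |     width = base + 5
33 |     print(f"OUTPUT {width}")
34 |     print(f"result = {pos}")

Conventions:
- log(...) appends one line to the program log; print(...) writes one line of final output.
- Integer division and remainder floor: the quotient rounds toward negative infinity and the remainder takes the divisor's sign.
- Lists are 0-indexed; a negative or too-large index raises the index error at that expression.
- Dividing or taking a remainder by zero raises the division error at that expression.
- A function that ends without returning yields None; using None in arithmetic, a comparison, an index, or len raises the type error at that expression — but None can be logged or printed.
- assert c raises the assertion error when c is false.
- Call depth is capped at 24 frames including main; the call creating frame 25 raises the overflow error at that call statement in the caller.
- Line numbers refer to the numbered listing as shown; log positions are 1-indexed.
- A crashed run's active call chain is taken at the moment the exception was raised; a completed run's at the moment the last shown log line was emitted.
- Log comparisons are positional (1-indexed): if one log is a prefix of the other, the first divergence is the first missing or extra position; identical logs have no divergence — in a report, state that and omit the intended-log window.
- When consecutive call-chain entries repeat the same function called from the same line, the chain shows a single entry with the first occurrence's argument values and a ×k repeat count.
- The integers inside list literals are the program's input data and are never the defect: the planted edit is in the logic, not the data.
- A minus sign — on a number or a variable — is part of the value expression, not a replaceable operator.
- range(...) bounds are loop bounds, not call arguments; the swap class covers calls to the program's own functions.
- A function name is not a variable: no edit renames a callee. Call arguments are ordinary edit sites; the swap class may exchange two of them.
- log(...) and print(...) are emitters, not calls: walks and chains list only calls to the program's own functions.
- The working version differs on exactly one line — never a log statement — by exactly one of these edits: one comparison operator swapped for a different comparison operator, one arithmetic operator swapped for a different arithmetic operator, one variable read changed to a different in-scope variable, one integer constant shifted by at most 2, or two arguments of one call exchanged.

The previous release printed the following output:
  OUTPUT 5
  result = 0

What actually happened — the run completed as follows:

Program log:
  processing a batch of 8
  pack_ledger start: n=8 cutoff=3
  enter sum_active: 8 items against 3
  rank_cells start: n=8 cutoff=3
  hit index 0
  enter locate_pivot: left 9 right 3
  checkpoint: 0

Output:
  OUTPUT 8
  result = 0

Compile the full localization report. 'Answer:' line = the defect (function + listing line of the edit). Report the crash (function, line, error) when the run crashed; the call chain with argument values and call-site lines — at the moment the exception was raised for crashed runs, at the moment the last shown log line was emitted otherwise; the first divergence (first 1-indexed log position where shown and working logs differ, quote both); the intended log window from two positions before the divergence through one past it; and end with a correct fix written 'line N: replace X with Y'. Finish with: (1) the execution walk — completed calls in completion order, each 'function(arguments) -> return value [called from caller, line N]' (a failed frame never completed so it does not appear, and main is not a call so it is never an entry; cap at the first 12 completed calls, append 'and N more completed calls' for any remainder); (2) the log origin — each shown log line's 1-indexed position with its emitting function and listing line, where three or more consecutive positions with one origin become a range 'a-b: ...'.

Answer: the defect is in main at line 32.
The tell: The logs agree in full; only the final output differs.
Call chain: main.
First divergence: there is none — every log position agrees.
Execution walk:
  rank_cells([3, 5, 6, 3, 1, 9, 7, 5], 3) -> 0  [called from sum_active, line 10]
  sum_active([3, 5, 6, 3, 1, 9, 7, 5], 3) -> 9  [called from pack_ledger, line 22]
  locate_pivot(9, 3) -> 0  [called from pack_ledger, line 24]
  pack_ledger([3, 5, 6, 3, 1, 9, 7, 5], 3) -> 0  [called from main, line 30]
Log line origins:
  1: emitted by main (line 29)
  2: emitted by pack_ledger (line 21)
  3: emitted by sum_active (line 9)
  4: emitted by rank_cells (line 2)
  5: emitted by rank_cells (line 5)
  6: emitted by locate_pivot (line 15)
  7: emitted by main (line 31)
A correct fix: line 32: replace `base` with `pos`.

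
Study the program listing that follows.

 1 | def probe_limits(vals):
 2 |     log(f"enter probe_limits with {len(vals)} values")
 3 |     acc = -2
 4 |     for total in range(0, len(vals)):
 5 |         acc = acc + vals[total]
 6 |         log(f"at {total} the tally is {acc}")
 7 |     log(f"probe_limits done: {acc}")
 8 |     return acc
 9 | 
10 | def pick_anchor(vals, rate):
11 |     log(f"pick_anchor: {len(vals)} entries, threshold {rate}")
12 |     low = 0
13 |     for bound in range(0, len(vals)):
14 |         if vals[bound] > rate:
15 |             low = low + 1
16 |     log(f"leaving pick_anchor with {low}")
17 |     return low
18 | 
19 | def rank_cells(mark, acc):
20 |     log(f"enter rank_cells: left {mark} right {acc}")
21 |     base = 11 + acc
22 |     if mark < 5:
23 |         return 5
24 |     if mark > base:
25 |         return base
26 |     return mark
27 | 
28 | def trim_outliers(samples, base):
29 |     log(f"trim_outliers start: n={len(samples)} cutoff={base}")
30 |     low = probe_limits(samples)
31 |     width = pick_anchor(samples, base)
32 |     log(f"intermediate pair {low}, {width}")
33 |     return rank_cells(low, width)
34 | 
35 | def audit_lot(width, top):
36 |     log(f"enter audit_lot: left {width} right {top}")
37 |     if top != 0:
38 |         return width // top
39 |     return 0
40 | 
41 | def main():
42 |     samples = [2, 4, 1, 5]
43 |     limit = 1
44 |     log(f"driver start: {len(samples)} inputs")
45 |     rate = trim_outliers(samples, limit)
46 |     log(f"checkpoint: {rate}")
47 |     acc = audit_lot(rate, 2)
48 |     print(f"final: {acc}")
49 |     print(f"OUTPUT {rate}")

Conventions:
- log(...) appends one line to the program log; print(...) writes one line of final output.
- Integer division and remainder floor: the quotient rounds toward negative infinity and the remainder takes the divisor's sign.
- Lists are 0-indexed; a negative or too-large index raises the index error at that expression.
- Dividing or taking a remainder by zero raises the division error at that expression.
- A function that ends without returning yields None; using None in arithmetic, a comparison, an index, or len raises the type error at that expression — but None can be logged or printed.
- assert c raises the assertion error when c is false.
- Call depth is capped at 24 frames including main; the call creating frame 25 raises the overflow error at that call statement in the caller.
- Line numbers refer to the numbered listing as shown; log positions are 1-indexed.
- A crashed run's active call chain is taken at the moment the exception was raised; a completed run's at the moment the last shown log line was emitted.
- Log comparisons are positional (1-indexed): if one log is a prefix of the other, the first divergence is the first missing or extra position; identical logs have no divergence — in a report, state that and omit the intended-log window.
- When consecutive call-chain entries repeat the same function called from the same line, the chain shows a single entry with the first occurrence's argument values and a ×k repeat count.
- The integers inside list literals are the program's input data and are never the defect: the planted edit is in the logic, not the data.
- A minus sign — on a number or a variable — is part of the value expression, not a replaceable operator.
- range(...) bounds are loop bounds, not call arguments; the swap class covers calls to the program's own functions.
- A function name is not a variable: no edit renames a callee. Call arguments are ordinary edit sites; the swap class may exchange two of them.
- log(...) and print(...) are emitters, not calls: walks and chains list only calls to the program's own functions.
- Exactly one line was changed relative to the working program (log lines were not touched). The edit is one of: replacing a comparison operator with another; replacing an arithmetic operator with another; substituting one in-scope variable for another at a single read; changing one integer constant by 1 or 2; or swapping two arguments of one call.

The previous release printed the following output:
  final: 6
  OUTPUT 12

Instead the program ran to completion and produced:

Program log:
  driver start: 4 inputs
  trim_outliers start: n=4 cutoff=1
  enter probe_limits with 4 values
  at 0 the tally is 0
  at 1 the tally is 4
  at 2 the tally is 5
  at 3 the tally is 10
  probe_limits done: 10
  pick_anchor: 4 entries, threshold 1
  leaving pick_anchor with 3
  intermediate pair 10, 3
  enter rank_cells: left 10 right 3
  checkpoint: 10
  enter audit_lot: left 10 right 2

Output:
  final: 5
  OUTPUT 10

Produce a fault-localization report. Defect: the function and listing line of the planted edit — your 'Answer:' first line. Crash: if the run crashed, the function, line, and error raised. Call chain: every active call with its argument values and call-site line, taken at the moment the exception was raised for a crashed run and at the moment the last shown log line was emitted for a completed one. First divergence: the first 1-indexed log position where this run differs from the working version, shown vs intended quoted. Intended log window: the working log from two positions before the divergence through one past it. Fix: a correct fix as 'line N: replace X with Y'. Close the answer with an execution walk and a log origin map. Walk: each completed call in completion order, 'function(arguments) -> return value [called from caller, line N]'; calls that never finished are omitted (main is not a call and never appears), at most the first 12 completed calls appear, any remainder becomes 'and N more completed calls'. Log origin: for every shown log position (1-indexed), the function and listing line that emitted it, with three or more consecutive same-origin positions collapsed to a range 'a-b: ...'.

Answer: the defect is in probe_limits at line 3.
The tell: Everything matches until log position 4, which reads 'at 0 the tally is 0' in place of 'at 0 the tally is 2'.
Call chain: main -> audit_lot(10, 2) (called at line 47).
First divergence: position 4 — shown 'at 0 the tally is 0', intended 'at 0 the tally is 2'.
Intended log window:
  2: trim_outliers start: n=4 cutoff=1
  3: enter probe_limits with 4 values
  4: at 0 the tally is 2
  5: at 1 the tally is 6
Execution walk:
  probe_limits([2, 4, 1, 5]) -> 10  [called from trim_outliers, line 30]
  pick_anchor([2, 4, 1, 5], 1) -> 3  [called from trim_outliers, line 31]
  rank_cells(10, 3) -> 10  [called from trim_outliers, line 33]
  trim_outliers([2, 4, 1, 5], 1) -> 10  [called from main, line 45]
  audit_lot(10, 2) -> 5  [called from main, line 47]
Log line origins:
  1 — main, line 44
  2 — trim_outliers, line 29
  3 — probe_limits, line 2
  4-7 — probe_limits, line 6
  8 — probe_limits, line 7
  9 — pick_anchor, line 11
  10 — pick_anchor, line 16
  11 — trim_outliers, line 32
  12 — rank_cells, line 20
  13 — main, line 46
  14 — audit_lot, line 36
A correct fix: line 3: replace `-2` with `0`.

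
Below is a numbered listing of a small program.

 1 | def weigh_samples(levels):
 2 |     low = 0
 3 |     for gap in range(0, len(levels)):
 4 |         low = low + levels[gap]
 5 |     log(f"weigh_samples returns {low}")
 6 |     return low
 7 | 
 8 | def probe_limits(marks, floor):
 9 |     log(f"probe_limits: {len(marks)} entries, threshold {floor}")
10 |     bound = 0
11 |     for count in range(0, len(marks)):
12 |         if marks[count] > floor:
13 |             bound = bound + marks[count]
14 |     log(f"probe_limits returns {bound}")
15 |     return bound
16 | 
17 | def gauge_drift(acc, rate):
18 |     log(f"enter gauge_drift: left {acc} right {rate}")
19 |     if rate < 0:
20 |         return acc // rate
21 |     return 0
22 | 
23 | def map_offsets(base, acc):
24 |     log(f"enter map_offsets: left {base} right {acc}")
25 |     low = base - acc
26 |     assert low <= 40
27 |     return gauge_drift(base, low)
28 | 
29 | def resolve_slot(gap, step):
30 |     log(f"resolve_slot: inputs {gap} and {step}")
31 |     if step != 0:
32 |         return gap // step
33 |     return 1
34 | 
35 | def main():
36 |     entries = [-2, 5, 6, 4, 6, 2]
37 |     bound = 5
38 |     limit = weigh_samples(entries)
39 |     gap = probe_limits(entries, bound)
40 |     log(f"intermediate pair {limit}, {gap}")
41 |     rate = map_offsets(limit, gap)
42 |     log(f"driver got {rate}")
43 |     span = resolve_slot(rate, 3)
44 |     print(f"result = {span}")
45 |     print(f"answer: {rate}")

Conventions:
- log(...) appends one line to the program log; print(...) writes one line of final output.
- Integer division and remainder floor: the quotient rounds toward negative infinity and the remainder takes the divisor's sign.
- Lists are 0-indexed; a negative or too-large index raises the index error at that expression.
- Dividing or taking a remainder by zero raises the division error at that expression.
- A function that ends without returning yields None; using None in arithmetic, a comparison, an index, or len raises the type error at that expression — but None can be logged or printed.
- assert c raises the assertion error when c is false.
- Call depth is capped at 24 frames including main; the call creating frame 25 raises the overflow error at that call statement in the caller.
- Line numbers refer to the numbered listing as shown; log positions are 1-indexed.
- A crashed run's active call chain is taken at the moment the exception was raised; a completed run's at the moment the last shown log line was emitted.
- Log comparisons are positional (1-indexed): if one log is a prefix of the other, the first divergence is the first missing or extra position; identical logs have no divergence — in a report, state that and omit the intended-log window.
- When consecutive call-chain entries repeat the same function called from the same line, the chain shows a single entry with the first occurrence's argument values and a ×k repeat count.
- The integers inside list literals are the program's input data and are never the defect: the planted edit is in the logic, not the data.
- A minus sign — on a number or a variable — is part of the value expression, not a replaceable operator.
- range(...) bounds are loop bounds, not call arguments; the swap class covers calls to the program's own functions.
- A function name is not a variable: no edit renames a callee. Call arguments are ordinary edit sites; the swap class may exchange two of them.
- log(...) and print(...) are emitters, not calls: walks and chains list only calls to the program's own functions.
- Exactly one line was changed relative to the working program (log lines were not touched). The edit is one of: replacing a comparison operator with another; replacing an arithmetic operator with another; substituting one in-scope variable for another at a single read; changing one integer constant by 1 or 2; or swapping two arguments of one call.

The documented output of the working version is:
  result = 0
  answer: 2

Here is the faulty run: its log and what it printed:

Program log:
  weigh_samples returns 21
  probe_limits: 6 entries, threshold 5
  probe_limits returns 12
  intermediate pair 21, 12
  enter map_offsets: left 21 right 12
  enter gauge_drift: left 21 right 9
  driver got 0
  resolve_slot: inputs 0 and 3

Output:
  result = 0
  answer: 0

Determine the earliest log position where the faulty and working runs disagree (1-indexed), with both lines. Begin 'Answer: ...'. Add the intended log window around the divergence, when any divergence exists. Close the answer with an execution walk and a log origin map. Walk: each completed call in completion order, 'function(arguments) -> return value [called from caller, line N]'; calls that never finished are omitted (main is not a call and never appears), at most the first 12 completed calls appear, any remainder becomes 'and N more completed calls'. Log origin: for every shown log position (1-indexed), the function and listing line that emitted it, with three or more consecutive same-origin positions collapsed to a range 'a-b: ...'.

Answer: position 7 — shown 'driver got 0', intended 'driver got 2'.
Intended log window:
  5: enter map_offsets: left 21 right 12
  6: enter gauge_drift: left 21 right 9
  7: driver got 2
  8: resolve_slot: inputs 2 and 3
Execution walk:
  weigh_samples([-2, 5, 6, 4, 6, 2]) -> 21  [called from main, line 38]
  probe_limits([-2, 5, 6, 4, 6, 2], 5) -> 12  [called from main, line 39]
  gauge_drift(21, 9) -> 0  [called from map_offsets, line 27]
  map_offsets(21, 12) -> 0  [called from main, line 41]
  resolve_slot(0, 3) -> 0  [called from main, line 43]
Origin of each log line:
  1 — weigh_samples, line 5
  2 — probe_limits, line 9
  3 — probe_limits, line 14
  4 — main, line 40
  5 — map_offsets, line 24
  6 — gauge_drift, line 18
  7 — main, line 42
  8 — resolve_slot, line 30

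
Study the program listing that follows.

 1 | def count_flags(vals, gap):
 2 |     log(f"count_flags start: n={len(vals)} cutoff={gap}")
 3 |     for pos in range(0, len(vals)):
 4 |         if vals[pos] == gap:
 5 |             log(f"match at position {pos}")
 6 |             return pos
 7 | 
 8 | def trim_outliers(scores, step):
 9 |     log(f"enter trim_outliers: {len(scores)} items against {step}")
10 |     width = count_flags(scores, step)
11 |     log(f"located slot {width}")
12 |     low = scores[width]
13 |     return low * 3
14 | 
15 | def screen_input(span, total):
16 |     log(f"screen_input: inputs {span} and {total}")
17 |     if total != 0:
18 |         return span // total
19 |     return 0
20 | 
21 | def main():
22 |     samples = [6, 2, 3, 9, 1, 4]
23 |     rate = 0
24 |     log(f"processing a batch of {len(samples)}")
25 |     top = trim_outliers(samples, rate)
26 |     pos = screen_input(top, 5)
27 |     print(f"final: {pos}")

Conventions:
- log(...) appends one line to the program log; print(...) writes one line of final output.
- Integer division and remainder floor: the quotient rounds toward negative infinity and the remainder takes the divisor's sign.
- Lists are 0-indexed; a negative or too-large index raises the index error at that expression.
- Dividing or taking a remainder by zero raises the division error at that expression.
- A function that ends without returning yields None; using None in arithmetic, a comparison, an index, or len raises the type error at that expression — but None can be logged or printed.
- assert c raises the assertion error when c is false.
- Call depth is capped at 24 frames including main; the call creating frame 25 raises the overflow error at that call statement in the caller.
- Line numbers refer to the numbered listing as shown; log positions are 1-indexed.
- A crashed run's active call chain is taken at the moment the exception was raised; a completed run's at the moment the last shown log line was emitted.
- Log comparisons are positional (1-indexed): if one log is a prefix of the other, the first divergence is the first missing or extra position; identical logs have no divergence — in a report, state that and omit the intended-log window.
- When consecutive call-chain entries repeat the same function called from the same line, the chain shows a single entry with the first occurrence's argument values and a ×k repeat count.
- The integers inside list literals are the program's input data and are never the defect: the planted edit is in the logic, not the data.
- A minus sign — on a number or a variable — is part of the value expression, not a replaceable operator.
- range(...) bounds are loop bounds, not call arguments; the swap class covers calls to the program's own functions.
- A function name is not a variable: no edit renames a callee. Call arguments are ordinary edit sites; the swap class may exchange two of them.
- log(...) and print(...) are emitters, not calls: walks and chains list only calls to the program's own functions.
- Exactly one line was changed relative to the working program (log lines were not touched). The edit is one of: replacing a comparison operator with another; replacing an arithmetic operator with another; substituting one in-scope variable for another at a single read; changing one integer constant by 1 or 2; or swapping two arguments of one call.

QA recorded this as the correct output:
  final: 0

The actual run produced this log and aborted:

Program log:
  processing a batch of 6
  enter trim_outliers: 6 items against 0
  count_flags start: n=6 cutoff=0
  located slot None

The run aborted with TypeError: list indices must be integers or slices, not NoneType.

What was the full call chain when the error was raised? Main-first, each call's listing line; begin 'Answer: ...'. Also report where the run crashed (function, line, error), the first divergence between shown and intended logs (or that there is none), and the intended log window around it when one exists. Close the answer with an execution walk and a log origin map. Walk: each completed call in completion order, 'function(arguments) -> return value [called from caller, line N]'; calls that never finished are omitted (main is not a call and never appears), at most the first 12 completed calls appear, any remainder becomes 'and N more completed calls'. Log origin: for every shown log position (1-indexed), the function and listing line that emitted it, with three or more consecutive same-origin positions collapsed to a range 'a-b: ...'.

Answer: main -> trim_outliers (called at line 25).
Core observation: Log line 2 is where behavior first shows: 'enter trim_outliers: 6 items against 0' appears instead of 'enter trim_outliers: 6 items against 1'.
Crash: trim_outliers, line 12, TypeError.
First divergence: position 2 — shown 'enter trim_outliers: 6 items against 0', intended 'enter trim_outliers: 6 items against 1'.
Intended log window:
  1: processing a batch of 6
  2: enter trim_outliers: 6 items against 1
  3: count_flags start: n=6 cutoff=1
Execution walk:
  count_flags([6, 2, 3, 9, 1, 4], 0) -> None  [called from trim_outliers, line 10]
Log origin:
  1 — main, line 24
  2 — trim_outliers, line 9
  3 — count_flags, line 2
  4 — trim_outliers, line 11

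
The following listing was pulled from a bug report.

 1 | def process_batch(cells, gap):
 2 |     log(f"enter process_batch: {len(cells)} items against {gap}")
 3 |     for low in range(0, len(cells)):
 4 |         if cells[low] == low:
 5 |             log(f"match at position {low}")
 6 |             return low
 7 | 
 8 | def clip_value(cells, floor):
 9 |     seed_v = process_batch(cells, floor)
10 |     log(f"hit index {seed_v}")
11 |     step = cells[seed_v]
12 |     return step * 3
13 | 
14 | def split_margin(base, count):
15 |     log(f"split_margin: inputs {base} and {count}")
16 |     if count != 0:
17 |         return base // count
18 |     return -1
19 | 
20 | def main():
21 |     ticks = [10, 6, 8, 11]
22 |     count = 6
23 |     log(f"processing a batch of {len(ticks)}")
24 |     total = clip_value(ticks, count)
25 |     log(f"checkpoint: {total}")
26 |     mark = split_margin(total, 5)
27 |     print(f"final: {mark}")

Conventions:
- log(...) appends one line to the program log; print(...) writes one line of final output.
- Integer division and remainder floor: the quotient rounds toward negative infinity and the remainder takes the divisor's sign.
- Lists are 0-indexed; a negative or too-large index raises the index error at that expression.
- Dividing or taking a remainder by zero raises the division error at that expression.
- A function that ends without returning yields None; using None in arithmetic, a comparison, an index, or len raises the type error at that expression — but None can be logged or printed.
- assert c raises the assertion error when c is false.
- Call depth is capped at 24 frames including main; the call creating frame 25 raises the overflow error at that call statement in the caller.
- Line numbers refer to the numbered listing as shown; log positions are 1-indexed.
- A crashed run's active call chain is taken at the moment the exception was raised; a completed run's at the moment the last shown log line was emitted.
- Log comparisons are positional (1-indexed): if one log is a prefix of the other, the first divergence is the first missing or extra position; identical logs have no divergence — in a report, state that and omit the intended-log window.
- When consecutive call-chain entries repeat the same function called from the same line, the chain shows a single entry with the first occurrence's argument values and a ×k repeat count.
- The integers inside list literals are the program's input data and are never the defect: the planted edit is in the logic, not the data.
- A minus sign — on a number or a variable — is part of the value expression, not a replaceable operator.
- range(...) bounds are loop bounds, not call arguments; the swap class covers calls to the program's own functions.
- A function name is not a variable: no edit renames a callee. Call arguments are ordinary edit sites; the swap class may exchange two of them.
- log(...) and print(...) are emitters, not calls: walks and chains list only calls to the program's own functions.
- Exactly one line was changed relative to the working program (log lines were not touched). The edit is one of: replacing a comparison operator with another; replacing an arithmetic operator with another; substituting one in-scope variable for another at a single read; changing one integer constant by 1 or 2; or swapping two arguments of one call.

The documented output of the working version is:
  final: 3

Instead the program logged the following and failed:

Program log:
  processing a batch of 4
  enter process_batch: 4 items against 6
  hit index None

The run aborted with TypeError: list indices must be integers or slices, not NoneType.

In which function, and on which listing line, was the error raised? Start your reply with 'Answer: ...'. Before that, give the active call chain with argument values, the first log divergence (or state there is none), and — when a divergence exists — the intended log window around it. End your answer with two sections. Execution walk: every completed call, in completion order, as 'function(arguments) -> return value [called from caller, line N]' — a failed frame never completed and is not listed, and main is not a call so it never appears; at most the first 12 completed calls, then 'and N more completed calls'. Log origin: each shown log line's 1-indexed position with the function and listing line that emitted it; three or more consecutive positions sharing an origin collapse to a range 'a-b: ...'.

Answer: the error was raised in clip_value, line 11.
The tell: The earliest visible damage is log position 3 — 'hit index None' rather than the intended 'match at position 1'.
Call chain: main -> clip_value([10, 6, 8, 11], 6) (called at line 24).
First divergence: at position 3 the run shows 'hit index None' where the working version logs 'match at position 1'.
Intended log window:
  1: processing a batch of 4
  2: enter process_batch: 4 items against 6
  3: match at position 1
  4: hit index 1
Execution walk:
  process_batch([10, 6, 8, 11], 6) -> None  [called from clip_value, line 9]
Log origins:
  1: emitted by main (line 23)
  2: emitted by process_batch (line 2)
  3: emitted by clip_value (line 10)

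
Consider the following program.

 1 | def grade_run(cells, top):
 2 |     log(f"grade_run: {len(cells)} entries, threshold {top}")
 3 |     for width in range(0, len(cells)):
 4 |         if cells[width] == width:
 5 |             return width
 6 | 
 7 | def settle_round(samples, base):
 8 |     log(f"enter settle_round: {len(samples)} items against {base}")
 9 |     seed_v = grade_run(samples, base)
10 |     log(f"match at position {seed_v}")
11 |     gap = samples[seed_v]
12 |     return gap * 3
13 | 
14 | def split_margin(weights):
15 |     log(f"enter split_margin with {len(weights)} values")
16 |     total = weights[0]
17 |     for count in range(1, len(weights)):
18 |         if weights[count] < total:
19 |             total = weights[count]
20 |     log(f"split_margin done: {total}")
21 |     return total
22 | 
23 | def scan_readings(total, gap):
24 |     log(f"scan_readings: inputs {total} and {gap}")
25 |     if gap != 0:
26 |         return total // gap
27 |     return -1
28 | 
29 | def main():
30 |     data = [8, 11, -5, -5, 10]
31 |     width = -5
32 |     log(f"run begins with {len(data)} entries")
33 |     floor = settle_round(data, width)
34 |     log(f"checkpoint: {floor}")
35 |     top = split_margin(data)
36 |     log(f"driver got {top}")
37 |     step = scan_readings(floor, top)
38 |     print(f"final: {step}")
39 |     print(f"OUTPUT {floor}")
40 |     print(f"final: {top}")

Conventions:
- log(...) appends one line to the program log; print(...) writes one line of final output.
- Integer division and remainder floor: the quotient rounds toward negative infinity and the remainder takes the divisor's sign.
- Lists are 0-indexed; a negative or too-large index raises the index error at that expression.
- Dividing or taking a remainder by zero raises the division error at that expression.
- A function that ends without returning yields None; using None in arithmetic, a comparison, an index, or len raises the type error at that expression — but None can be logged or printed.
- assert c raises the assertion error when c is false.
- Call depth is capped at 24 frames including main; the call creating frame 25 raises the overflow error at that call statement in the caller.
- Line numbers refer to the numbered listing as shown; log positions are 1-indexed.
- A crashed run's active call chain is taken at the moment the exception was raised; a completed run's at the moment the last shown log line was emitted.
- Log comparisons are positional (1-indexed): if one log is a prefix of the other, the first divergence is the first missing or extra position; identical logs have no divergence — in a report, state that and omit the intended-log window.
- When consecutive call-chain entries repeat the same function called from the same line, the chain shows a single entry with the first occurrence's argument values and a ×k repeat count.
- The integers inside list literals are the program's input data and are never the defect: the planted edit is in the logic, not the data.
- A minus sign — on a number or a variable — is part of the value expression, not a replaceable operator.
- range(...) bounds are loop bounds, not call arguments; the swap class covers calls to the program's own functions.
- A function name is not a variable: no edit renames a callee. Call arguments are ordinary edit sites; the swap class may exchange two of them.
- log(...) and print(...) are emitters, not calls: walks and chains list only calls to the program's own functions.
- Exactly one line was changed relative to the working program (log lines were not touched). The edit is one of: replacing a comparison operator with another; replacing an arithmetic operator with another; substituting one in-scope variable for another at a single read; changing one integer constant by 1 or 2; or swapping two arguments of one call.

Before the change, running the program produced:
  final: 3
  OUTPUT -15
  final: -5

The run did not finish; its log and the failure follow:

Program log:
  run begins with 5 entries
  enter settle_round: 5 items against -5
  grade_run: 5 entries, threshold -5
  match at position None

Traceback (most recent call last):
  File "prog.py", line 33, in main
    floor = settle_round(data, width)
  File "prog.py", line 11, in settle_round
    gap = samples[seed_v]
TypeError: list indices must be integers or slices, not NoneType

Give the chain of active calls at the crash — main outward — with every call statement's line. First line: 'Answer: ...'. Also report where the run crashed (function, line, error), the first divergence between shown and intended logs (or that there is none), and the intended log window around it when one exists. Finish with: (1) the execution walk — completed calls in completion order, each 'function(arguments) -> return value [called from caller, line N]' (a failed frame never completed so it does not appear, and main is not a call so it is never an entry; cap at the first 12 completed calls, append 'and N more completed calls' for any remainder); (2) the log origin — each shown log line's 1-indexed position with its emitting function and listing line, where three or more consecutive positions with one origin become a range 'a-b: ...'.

Answer: main -> settle_round (called at line 33).
Core observation: The earliest visible damage is log position 4 — 'match at position None' rather than the intended 'match at position 2'.
Crash: settle_round, line 11, TypeError.
First divergence: position 4; shown 'match at position None' vs intended 'match at position 2'.
Intended log window:
  2: enter settle_round: 5 items against -5
  3: grade_run: 5 entries, threshold -5
  4: match at position 2
  5: checkpoint: -15
Execution walk:
  grade_run([8, 11, -5, -5, 10], -5) -> None  [called from settle_round, line 9]
Log origins:
  1 — main, line 32
  2 — settle_round, line 8
  3 — grade_run, line 2
  4 — settle_round, line 10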